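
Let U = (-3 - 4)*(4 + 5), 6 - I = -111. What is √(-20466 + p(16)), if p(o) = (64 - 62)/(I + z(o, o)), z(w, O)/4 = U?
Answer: 4*I*√2590230/45 ≈ 143.06*I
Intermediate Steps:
I = 117 (I = 6 - 1*(-111) = 6 + 111 = 117)
U = -63 (U = -7*9 = -63)
z(w, O) = -252 (z(w, O) = 4*(-63) = -252)
p(o) = -2/135 (p(o) = (64 - 62)/(117 - 252) = 2/(-135) = 2*(-1/135) = -2/135)
√(-20466 + p(16)) = √(-20466 - 2/135) = √(-2762912/135) = 4*I*√2590230/45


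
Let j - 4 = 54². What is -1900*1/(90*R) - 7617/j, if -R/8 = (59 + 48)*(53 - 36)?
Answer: -124628557/47803320 ≈ -2.6071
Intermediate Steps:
R = -14552 (R = -8*(59 + 48)*(53 - 36) = -856*17 = -8*1819 = -14552)
j = 2920 (j = 4 + 54² = 4 + 2916 = 2920)
-1900*1/(90*R) - 7617/j = -1900/(-6*(-15)*(-14552)) - 7617/2920 = -1900/(90*(-14552)) - 7617*1/2920 = -1900/(-1309680) - 7617/2920 = -1900*(-1/1309680) - 7617/2920 = 95/65484 - 7617/2920 = -124628557/47803320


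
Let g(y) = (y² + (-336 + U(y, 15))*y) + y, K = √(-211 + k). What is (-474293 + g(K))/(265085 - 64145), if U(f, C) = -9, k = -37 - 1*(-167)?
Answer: -237187/100470 - 258*I/16745 ≈ -2.3608 - 0.015408*I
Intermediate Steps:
k = 130 (k = -37 + 167 = 130)
K = 9*I (K = √(-211 + 130) = √(-81) = 9*I ≈ 9.0*I)
g(y) = y² - 344*y (g(y) = (y² + (-336 - 9)*y) + y = (y² - 345*y) + y = y² - 344*y)
(-474293 + g(K))/(265085 - 64145) = (-474293 + (9*I)*(-344 + 9*I))/(265085 - 64145) = (-474293 + 9*I*(-344 + 9*I))/200940 = (-474293 + 9*I*(-344 + 9*I))*(1/200940) = -474293/200940 + 3*I*(-344 + 9*I)/66980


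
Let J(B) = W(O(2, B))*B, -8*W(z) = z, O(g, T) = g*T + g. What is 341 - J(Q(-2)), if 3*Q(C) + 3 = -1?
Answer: 3070/9 ≈ 341.11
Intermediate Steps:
O(g, T) = g + T*g (O(g, T) = T*g + g = g + T*g)
W(z) = -z/8
Q(C) = -4/3 (Q(C) = -1 + (1/3)*(-1) = -1 - 1/3 = -4/3)
J(B) = B*(-1/4 - B/4) (J(B) = (-(1 + B)/4)*B = (-(2 + 2*B)/8)*B = (-1/4 - B/4)*B = B*(-1/4 - B/4))
341 - J(Q(-2)) = 341 - (-4)*(-1 - 1*(-4/3))/(4*3) = 341 - (-4)*(-1 + 4/3)/(4*3) = 341 - (-4)/(4*3*3) = 341 - 1*(-1/9) = 341 + 1/9 = 3070/9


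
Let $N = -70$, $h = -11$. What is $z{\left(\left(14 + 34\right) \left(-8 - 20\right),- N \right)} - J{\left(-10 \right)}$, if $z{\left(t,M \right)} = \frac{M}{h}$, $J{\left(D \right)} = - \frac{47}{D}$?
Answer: $- \frac{1217}{110} \approx -11.064$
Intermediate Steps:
$z{\left(t,M \right)} = - \frac{M}{11}$ ($z{\left(t,M \right)} = \frac{M}{-11} = M \left(- \frac{1}{11}\right) = - \frac{M}{11}$)
$z{\left(\left(14 + 34\right) \left(-8 - 20\right),- N \right)} - J{\left(-10 \right)} = - \frac{\left(-1\right) \left(-70\right)}{11} - - \frac{47}{-10} = \left(- \frac{1}{11}\right) 70 - \left(-47\right) \left(- \frac{1}{10}\right) = - \frac{70}{11} - \frac{47}{10} = - \frac{1217}{110}$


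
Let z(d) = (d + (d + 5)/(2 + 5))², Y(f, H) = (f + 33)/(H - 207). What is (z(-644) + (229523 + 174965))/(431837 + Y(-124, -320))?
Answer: 24406171567/11151331310 ≈ 2.1886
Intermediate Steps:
Y(f, H) = (33 + f)/(-207 + H)
z(d) = (5/7 + 8*d/7)² (z(d) = (d + (5 + d)/7)² = (d + (5 + d)*(⅐))² = (d + (5/7 + d/7))² = (5/7 + 8*d/7)²)
(z(-644) + (229523 + 174965))/(431837 + Y(-124, -320)) = ((5 + 8*(-644))²/49 + (229523 + 174965))/(431837 + (33 - 124)/(-207 - 320)) = ((5 - 5152)²/49 + 404488)/(431837 - 91/(-527)) = ((1/49)*(-5147)² + 404488)/(431837 - 1/527*(-91)) = ((1/49)*26491609 + 404488)/(431837 + 91/527) = (26491609/49 + 404488)/(227578190/527) = (46311521/49)*(527/227578190) = 24406171567/11151331310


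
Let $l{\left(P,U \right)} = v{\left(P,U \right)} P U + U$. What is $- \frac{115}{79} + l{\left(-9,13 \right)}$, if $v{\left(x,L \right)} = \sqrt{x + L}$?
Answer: $- \frac{17574}{79} \approx -222.46$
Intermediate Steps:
$v{\left(x,L \right)} = \sqrt{L + x}$
$l{\left(P,U \right)} = U + P U \sqrt{P + U}$ ($l{\left(P,U \right)} = \sqrt{U + P} P U + U = \sqrt{P + U} P U + U = P \sqrt{P + U} U + U = P U \sqrt{P + U} + U = U + P U \sqrt{P + U}$)
$- \frac{115}{79} + l{\left(-9,13 \right)} = - \frac{115}{79} + 13 \left(1 - 9 \sqrt{-9 + 13}\right) = \left(-115\right) \frac{1}{79} + 13 \left(1 - 9 \sqrt{4}\right) = - \frac{115}{79} + 13 \left(1 - 18\right) = - \frac{115}{79} + 13 \left(-17\right) = - \frac{115}{79} - 221 = - \frac{17574}{79}$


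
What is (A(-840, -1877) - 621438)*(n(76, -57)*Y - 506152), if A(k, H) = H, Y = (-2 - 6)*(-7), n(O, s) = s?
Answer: 317481755360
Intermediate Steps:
Y = 56 (Y = -8*(-7) = 56)
(A(-840, -1877) - 621438)*(n(76, -57)*Y - 506152) = (-1877 - 621438)*(-57*56 - 506152) = -623315*(-3192 - 506152) = -623315*(-509344) = 317481755360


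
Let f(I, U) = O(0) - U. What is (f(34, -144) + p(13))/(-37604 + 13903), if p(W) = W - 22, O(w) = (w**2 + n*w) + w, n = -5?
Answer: -135/23701 ≈ -0.0056960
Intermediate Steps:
O(w) = w**2 - 4*w (O(w) = (w**2 - 5*w) + w = w**2 - 4*w)
f(I, U) = -U (f(I, U) = 0*(-4 + 0) - U = 0*(-4) - U = 0 - U = -U)
p(W) = -22 + W
(f(34, -144) + p(13))/(-37604 + 13903) = (-1*(-144) + (-22 + 13))/(-37604 + 13903) = (144 - 9)/(-23701) = 135*(-1/23701) = -135/23701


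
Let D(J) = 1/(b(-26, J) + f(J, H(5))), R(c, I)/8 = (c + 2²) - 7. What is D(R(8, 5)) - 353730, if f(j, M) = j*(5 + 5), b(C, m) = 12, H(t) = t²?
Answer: -145736759/412 ≈ -3.5373e+5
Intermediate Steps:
f(j, M) = 10*j (f(j, M) = j*10 = 10*j)
R(c, I) = -24 + 8*c (R(c, I) = 8*((c + 2²) - 7) = 8*((c + 4) - 7) = 8*((4 + c) - 7) = 8*(-3 + c) = -24 + 8*c)
D(J) = 1/(12 + 10*J)
D(R(8, 5)) - 353730 = 1/(2*(6 + 5*(-24 + 8*8))) - 353730 = 1/(2*(6 + 5*(-24 + 64))) - 353730 = 1/(2*(6 + 5*40)) - 353730 = 1/(2*(6 + 200)) - 353730 = (½)/206 - 353730 = (½)*(1/206) - 353730 = 1/412 - 353730 = -145736759/412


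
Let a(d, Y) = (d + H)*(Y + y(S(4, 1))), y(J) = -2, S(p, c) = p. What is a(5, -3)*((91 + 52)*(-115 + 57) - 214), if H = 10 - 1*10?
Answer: 212700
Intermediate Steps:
H = 0 (H = 10 - 10 = 0)
a(d, Y) = d*(-2 + Y) (a(d, Y) = (d + 0)*(Y - 2) = d*(-2 + Y))
a(5, -3)*((91 + 52)*(-115 + 57) - 214) = (5*(-2 - 3))*((91 + 52)*(-115 + 57) - 214) = (5*(-5))*(143*(-58) - 214) = -25*(-8294 - 214) = -25*(-8508) = 212700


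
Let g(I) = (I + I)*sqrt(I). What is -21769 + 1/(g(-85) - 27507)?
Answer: 2*(-1850365*sqrt(85) + 299399942*I)/(-27507*I + 170*sqrt(85)) ≈ -21769.0 + 2.3842e-6*I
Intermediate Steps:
g(I) = 2*I**(3/2) (g(I) = (2*I)*sqrt(I) = 2*I**(3/2))
-21769 + 1/(g(-85) - 27507) = -21769 + 1/(2*(-85)**(3/2) - 27507) = -21769 + 1/(2*(-85*I*sqrt(85)) - 27507) = -21769 + 1/(-170*I*sqrt(85) - 27507) = -21769 + 1/(-27507 - 170*I*sqrt(85))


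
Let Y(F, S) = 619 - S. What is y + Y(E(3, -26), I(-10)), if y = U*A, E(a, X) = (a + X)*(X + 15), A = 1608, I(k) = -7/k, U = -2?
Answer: -25977/10 ≈ -2597.7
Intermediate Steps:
E(a, X) = (15 + X)*(X + a) (E(a, X) = (X + a)*(15 + X) = (15 + X)*(X + a))
y = -3216 (y = -2*1608 = -3216)
y + Y(E(3, -26), I(-10)) = -3216 + (619 - (-7)/(-10)) = -3216 + (619 - (-7)*(-1)/10) = -3216 + (619 - 1*7/10) = -3216 + (619 - 7/10) = -3216 + 6183/10 = -25977/10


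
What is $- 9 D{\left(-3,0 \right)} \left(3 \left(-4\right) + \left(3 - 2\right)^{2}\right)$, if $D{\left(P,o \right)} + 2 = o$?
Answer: $-198$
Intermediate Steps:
$D{\left(P,o \right)} = -2 + o$
$- 9 D{\left(-3,0 \right)} \left(3 \left(-4\right) + \left(3 - 2\right)^{2}\right) = - 9 \left(-2 + 0\right) \left(3 \left(-4\right) + \left(3 - 2\right)^{2}\right) = \left(-9\right) \left(-2\right) \left(-12 + 1^{2}\right) = 18 \left(-12 + 1\right) = 18 \left(-11\right) = -198$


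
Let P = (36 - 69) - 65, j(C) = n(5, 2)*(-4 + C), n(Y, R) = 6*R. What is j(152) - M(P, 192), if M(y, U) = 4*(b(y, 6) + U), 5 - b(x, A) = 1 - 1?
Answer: 988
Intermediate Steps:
b(x, A) = 5 (b(x, A) = 5 - (1 - 1) = 5 - 1*0 = 5 + 0 = 5)
j(C) = -48 + 12*C (j(C) = (6*2)*(-4 + C) = 12*(-4 + C) = -48 + 12*C)
P = -98 (P = -33 - 65 = -98)
M(y, U) = 20 + 4*U (M(y, U) = 4*(5 + U) = 20 + 4*U)
j(152) - M(P, 192) = (-48 + 12*152) - (20 + 4*192) = (-48 + 1824) - (20 + 768) = 1776 - 1*788 = 1776 - 788 = 988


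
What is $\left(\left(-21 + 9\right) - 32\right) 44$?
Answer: $-1936$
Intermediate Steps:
$\left(\left(-21 + 9\right) - 32\right) 44 = \left(-12 - 32\right) 44 = \left(-44\right) 44 = -1936$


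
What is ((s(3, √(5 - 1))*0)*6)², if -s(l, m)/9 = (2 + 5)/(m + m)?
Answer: 0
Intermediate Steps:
s(l, m) = -63/(2*m) (s(l, m) = -9*(2 + 5)/(m + m) = -63/(2*m))
((s(3, √(5 - 1))*0)*6)² = ((-63/(2*√(5 - 1))*0)*6)² = ((-63/(2*(√4))*0)*6)² = ((-63/2/2*0)*6)² = ((-63/2*½*0)*6)² = (-63/4*0*6)² = (0*6)² = 0² = 0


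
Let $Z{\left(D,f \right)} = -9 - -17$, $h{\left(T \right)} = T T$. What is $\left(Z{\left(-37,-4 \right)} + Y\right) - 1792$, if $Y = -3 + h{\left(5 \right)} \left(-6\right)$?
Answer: $-1937$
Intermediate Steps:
$h{\left(T \right)} = T^{2}$
$Y = -153$ ($Y = -3 + 5^{2} \left(-6\right) = -3 + 25 \left(-6\right) = -3 - 150 = -153$)
$Z{\left(D,f \right)} = 8$ ($Z{\left(D,f \right)} = -9 + 17 = 8$)
$\left(Z{\left(-37,-4 \right)} + Y\right) - 1792 = \left(8 - 153\right) - 1792 = -145 - 1792 = -1937$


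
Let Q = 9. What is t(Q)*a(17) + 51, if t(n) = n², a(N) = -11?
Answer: -840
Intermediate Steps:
t(Q)*a(17) + 51 = 9²*(-11) + 51 = 81*(-11) + 51 = -891 + 51 = -840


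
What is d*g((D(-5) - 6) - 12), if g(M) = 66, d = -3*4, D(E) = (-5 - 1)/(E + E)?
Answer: -792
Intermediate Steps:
D(E) = -3/E (D(E) = -6*1/(2*E) = -3/E)
d = -12
d*g((D(-5) - 6) - 12) = -12*66 = -792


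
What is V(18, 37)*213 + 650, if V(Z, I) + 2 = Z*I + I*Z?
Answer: 283940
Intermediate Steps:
V(Z, I) = -2 + 2*I*Z (V(Z, I) = -2 + (Z*I + I*Z) = -2 + (I*Z + I*Z) = -2 + 2*I*Z)
V(18, 37)*213 + 650 = (-2 + 2*37*18)*213 + 650 = (-2 + 1332)*213 + 650 = 1330*213 + 650 = 283290 + 650 = 283940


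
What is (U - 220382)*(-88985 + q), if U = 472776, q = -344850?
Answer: -109497350990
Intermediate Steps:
(U - 220382)*(-88985 + q) = (472776 - 220382)*(-88985 - 344850) = 252394*(-433835) = -109497350990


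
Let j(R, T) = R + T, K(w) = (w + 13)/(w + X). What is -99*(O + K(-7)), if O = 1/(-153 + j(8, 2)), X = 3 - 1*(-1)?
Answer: 2583/13 ≈ 198.69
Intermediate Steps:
X = 4 (X = 3 + 1 = 4)
K(w) = (13 + w)/(4 + w) (K(w) = (w + 13)/(w + 4) = (13 + w)/(4 + w))
O = -1/143 (O = 1/(-153 + (8 + 2)) = 1/(-153 + 10) = 1/(-143) = -1/143 ≈ -0.0069930)
-99*(O + K(-7)) = -99*(-1/143 + (13 - 7)/(4 - 7)) = -99*(-1/143 + 6/(-3)) = -99*(-1/143 - 1/3*6) = -99*(-1/143 - 2) = -99*(-287/143) = 2583/13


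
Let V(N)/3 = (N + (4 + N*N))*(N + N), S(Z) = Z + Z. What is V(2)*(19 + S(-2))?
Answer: 1800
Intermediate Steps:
S(Z) = 2*Z
V(N) = 6*N*(4 + N + N²) (V(N) = 3*((N + (4 + N*N))*(N + N)) = 3*((N + (4 + N²))*(2*N)) = 3*((4 + N + N²)*(2*N)) = 3*(2*N*(4 + N + N²)) = 6*N*(4 + N + N²))
V(2)*(19 + S(-2)) = (6*2*(4 + 2 + 2²))*(19 + 2*(-2)) = (6*2*(4 + 2 + 4))*(19 - 4) = (6*2*10)*15 = 120*15 = 1800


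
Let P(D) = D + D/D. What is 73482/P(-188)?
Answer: -73482/187 ≈ -392.95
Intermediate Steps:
P(D) = 1 + D (P(D) = D + 1 = 1 + D)
73482/P(-188) = 73482/(1 - 188) = 73482/(-187) = 73482*(-1/187) = -73482/187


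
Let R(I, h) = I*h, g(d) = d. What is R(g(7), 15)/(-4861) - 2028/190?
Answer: -4939029/461795 ≈ -10.695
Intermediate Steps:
R(g(7), 15)/(-4861) - 2028/190 = (7*15)/(-4861) - 2028/190 = 105*(-1/4861) - 2028*1/190 = -105/4861 - 1014/95 = -4939029/461795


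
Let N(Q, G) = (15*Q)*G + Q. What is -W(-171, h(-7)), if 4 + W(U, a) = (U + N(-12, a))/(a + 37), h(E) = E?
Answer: -319/10 ≈ -31.900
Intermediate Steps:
N(Q, G) = Q + 15*G*Q (N(Q, G) = 15*G*Q + Q = Q + 15*G*Q)
W(U, a) = -4 + (-12 + U - 180*a)/(37 + a) (W(U, a) = -4 + (U - 12*(1 + 15*a))/(a + 37) = -4 + (U + (-12 - 180*a))/(37 + a) = -4 + (-12 + U - 180*a)/(37 + a))
-W(-171, h(-7)) = -(-160 - 171 - 184*(-7))/(37 - 7) = -(-160 - 171 + 1288)/30 = -957/30 = -1*319/10 = -319/10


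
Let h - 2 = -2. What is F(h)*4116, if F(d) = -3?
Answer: -12348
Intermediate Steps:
h = 0 (h = 2 - 2 = 0)
F(h)*4116 = -3*4116 = -12348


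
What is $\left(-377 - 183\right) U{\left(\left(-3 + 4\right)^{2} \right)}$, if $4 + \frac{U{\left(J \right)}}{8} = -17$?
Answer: $94080$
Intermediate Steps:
$U{\left(J \right)} = -168$ ($U{\left(J \right)} = -32 + 8 \left(-17\right) = -32 - 136 = -168$)
$\left(-377 - 183\right) U{\left(\left(-3 + 4\right)^{2} \right)} = \left(-377 - 183\right) \left(-168\right) = \left(-560\right) \left(-168\right) = 94080$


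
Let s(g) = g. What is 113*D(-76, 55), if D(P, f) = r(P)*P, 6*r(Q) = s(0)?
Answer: 0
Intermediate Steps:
r(Q) = 0 (r(Q) = (⅙)*0 = 0)
D(P, f) = 0 (D(P, f) = 0*P = 0)
113*D(-76, 55) = 113*0 = 0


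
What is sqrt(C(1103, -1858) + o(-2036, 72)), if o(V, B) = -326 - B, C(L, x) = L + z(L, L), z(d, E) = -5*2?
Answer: sqrt(695) ≈ 26.363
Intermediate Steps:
z(d, E) = -10
C(L, x) = -10 + L (C(L, x) = L - 10 = -10 + L)
sqrt(C(1103, -1858) + o(-2036, 72)) = sqrt((-10 + 1103) + (-326 - 1*72)) = sqrt(1093 + (-326 - 72)) = sqrt(1093 - 398) = sqrt(695)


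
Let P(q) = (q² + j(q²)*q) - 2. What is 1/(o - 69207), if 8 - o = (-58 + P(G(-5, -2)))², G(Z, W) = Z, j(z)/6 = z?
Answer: -1/685424 ≈ -1.4590e-6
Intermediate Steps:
j(z) = 6*z
P(q) = -2 + q² + 6*q³ (P(q) = (q² + (6*q²)*q) - 2 = (q² + 6*q³) - 2 = -2 + q² + 6*q³)
o = -616217 (o = 8 - (-58 + (-2 + (-5)² + 6*(-5)³))² = 8 - (-58 + (-2 + 25 + 6*(-125)))² = 8 - (-58 + (-2 + 25 - 750))² = 8 - (-58 - 727)² = 8 - 1*(-785)² = 8 - 1*616225 = 8 - 616225 = -616217)
1/(o - 69207) = 1/(-616217 - 69207) = 1/(-685424) = -1/685424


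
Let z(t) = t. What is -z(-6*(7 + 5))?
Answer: 72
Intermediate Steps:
-z(-6*(7 + 5)) = -(-6)*(7 + 5) = -(-6)*12 = -1*(-72) = 72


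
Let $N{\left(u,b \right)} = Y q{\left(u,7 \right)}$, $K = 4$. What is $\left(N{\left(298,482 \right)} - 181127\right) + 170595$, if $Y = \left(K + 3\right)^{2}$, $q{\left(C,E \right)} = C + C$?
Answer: $18672$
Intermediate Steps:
$q{\left(C,E \right)} = 2 C$
$Y = 49$ ($Y = \left(4 + 3\right)^{2} = 7^{2} = 49$)
$N{\left(u,b \right)} = 98 u$ ($N{\left(u,b \right)} = 49 \cdot 2 u = 98 u$)
$\left(N{\left(298,482 \right)} - 181127\right) + 170595 = \left(98 \cdot 298 - 181127\right) + 170595 = \left(29204 - 181127\right) + 170595 = -151923 + 170595 = 18672$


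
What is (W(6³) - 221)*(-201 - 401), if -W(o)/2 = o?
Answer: 393106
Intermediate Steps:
W(o) = -2*o
(W(6³) - 221)*(-201 - 401) = (-2*6³ - 221)*(-201 - 401) = (-2*216 - 221)*(-602) = (-432 - 221)*(-602) = -653*(-602) = 393106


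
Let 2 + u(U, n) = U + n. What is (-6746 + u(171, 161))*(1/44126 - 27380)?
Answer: 3875808971832/22063 ≈ 1.7567e+8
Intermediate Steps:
u(U, n) = -2 + U + n (u(U, n) = -2 + (U + n) = -2 + U + n)
(-6746 + u(171, 161))*(1/44126 - 27380) = (-6746 + (-2 + 171 + 161))*(1/44126 - 27380) = (-6746 + 330)*(1/44126 - 27380) = -6416*(-1208169879/44126) = 3875808971832/22063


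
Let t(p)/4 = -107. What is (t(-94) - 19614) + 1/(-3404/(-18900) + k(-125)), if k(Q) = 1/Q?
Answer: -81467147/4066 ≈ -20036.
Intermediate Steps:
t(p) = -428 (t(p) = 4*(-107) = -428)
(t(-94) - 19614) + 1/(-3404/(-18900) + k(-125)) = (-428 - 19614) + 1/(-3404/(-18900) + 1/(-125)) = -20042 + 1/(-3404*(-1/18900) - 1/125) = -20042 + 1/(851/4725 - 1/125) = -20042 + 1/(4066/23625) = -20042 + 23625/4066 = -81467147/4066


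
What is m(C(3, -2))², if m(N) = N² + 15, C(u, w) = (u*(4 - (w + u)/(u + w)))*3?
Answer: 553536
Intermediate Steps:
C(u, w) = 9*u (C(u, w) = (u*(4 - (u + w)/(u + w)))*3 = (u*(4 - 1*1))*3 = (u*(4 - 1))*3 = (u*3)*3 = (3*u)*3 = 9*u)
m(N) = 15 + N²
m(C(3, -2))² = (15 + (9*3)²)² = (15 + 27²)² = (15 + 729)² = 744² = 553536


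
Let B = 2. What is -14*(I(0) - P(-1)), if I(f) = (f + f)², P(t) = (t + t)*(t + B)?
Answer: -28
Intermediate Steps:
P(t) = 2*t*(2 + t) (P(t) = (t + t)*(t + 2) = (2*t)*(2 + t) = 2*t*(2 + t))
I(f) = 4*f² (I(f) = (2*f)² = 4*f²)
-14*(I(0) - P(-1)) = -14*(4*0² - 2*(-1)*(2 - 1)) = -14*(4*0 - 2*(-1)) = -14*(0 - 1*(-2)) = -14*(0 + 2) = -14*2 = -28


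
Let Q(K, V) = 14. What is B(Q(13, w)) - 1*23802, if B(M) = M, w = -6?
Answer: -23788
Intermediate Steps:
B(Q(13, w)) - 1*23802 = 14 - 1*23802 = 14 - 23802 = -23788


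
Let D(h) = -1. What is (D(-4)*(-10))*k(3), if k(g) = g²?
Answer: 90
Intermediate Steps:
(D(-4)*(-10))*k(3) = -1*(-10)*3² = 10*9 = 90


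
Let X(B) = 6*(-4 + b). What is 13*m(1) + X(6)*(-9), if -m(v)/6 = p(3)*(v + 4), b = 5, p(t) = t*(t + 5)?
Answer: -9414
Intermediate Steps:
p(t) = t*(5 + t)
m(v) = -576 - 144*v (m(v) = -6*3*(5 + 3)*(v + 4) = -6*3*8*(4 + v) = -144*(4 + v) = -6*(96 + 24*v) = -576 - 144*v)
X(B) = 6 (X(B) = 6*(-4 + 5) = 6*1 = 6)
13*m(1) + X(6)*(-9) = 13*(-576 - 144*1) + 6*(-9) = 13*(-576 - 144) - 54 = 13*(-720) - 54 = -9360 - 54 = -9414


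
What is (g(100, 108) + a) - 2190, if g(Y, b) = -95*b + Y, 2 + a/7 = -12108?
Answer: -97120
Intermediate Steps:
a = -84770 (a = -14 + 7*(-12108) = -14 - 84756 = -84770)
g(Y, b) = Y - 95*b
(g(100, 108) + a) - 2190 = ((100 - 95*108) - 84770) - 2190 = ((100 - 10260) - 84770) - 2190 = (-10160 - 84770) - 2190 = -94930 - 2190 = -97120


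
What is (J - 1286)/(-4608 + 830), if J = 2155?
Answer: -869/3778 ≈ -0.23002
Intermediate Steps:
(J - 1286)/(-4608 + 830) = (2155 - 1286)/(-4608 + 830) = 869/(-3778) = 869*(-1/3778) = -869/3778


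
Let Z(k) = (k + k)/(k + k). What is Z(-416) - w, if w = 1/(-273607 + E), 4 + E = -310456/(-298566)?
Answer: 40845464968/40845315685 ≈ 1.0000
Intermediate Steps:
E = -441904/149283 (E = -4 - 310456/(-298566) = -4 - 310456*(-1/298566) = -4 + 155228/149283 = -441904/149283 ≈ -2.9602)
Z(k) = 1 (Z(k) = (2*k)/((2*k)) = (2*k)*(1/(2*k)) = 1)
w = -149283/40845315685 (w = 1/(-273607 - 441904/149283) = 1/(-40845315685/149283) = -149283/40845315685 ≈ -3.6548e-6)
Z(-416) - w = 1 - 1*(-149283/40845315685) = 1 + 149283/40845315685 = 40845464968/40845315685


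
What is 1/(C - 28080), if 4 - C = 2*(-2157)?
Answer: -1/23762 ≈ -4.2084e-5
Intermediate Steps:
C = 4318 (C = 4 - 2*(-2157) = 4 - 1*(-4314) = 4 + 4314 = 4318)
1/(C - 28080) = 1/(4318 - 28080) = 1/(-23762) = -1/23762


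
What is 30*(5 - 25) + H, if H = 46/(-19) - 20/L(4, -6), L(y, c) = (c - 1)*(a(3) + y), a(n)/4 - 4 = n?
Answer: -640881/1064 ≈ -602.33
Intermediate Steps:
a(n) = 16 + 4*n
L(y, c) = (-1 + c)*(28 + y) (L(y, c) = (c - 1)*((16 + 4*3) + y) = (-1 + c)*((16 + 12) + y) = (-1 + c)*(28 + y))
H = -2481/1064 (H = 46/(-19) - 20/(-28 - 1*4 + 28*(-6) - 6*4) = 46*(-1/19) - 20/(-28 - 4 - 168 - 24) = -46/19 - 20/(-224) = -46/19 - 20*(-1/224) = -46/19 + 5/56 = -2481/1064 ≈ -2.3318)
30*(5 - 25) + H = 30*(5 - 25) - 2481/1064 = 30*(-20) - 2481/1064 = -600 - 2481/1064 = -640881/1064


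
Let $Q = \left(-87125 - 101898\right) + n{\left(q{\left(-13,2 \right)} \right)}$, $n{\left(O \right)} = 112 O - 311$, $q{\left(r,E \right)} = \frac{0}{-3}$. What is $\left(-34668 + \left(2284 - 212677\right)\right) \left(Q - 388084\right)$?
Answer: $141502632498$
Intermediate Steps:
$q{\left(r,E \right)} = 0$ ($q{\left(r,E \right)} = 0 \left(- \frac{1}{3}\right) = 0$)
$n{\left(O \right)} = -311 + 112 O$
$Q = -189334$ ($Q = \left(-87125 - 101898\right) + \left(-311 + 112 \cdot 0\right) = -189023 + \left(-311 + 0\right) = -189023 - 311 = -189334$)
$\left(-34668 + \left(2284 - 212677\right)\right) \left(Q - 388084\right) = \left(-34668 + \left(2284 - 212677\right)\right) \left(-189334 - 388084\right) = \left(-34668 + \left(2284 - 212677\right)\right) \left(-577418\right) = \left(-34668 - 210393\right) \left(-577418\right) = \left(-245061\right) \left(-577418\right) = 141502632498$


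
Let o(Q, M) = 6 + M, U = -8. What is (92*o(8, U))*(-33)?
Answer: 6072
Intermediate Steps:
(92*o(8, U))*(-33) = (92*(6 - 8))*(-33) = (92*(-2))*(-33) = -184*(-33) = 6072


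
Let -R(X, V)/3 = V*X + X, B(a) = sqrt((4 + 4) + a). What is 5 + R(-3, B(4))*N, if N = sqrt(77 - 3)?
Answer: 5 + 9*sqrt(74) + 18*sqrt(222) ≈ 350.61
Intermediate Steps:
B(a) = sqrt(8 + a)
R(X, V) = -3*X - 3*V*X (R(X, V) = -3*(V*X + X) = -3*(X + V*X) = -3*X - 3*V*X)
N = sqrt(74) ≈ 8.6023
5 + R(-3, B(4))*N = 5 + (-3*(-3)*(1 + sqrt(8 + 4)))*sqrt(74) = 5 + (-3*(-3)*(1 + sqrt(12)))*sqrt(74) = 5 + (-3*(-3)*(1 + 2*sqrt(3)))*sqrt(74) = 5 + (9 + 18*sqrt(3))*sqrt(74) = 5 + sqrt(74)*(9 + 18*sqrt(3))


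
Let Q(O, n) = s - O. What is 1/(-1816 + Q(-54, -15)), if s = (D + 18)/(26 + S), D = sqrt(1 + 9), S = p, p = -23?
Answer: -7902/13875907 - 3*sqrt(10)/27751814 ≈ -0.00056982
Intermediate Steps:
S = -23
D = sqrt(10) ≈ 3.1623
s = 6 + sqrt(10)/3 (s = (sqrt(10) + 18)/(26 - 23) = (18 + sqrt(10))/3 = (18 + sqrt(10))*(1/3) = 6 + sqrt(10)/3 ≈ 7.0541)
Q(O, n) = 6 - O + sqrt(10)/3 (Q(O, n) = (6 + sqrt(10)/3) - O = 6 - O + sqrt(10)/3)
1/(-1816 + Q(-54, -15)) = 1/(-1816 + (6 - 1*(-54) + sqrt(10)/3)) = 1/(-1816 + (6 + 54 + sqrt(10)/3)) = 1/(-1816 + (60 + sqrt(10)/3)) = 1/(-1756 + sqrt(10)/3)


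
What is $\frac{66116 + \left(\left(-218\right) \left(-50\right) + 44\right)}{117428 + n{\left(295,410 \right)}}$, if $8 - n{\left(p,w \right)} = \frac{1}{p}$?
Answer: $\frac{22732700}{34643619} \approx 0.65619$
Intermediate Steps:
$n{\left(p,w \right)} = 8 - \frac{1}{p}$
$\frac{66116 + \left(\left(-218\right) \left(-50\right) + 44\right)}{117428 + n{\left(295,410 \right)}} = \frac{66116 + \left(\left(-218\right) \left(-50\right) + 44\right)}{117428 + \left(8 - \frac{1}{295}\right)} = \frac{66116 + \left(10900 + 44\right)}{117428 + \left(8 - \frac{1}{295}\right)} = \frac{66116 + 10944}{117428 + \left(8 - \frac{1}{295}\right)} = \frac{77060}{117428 + \frac{2359}{295}} = \frac{77060}{\frac{34643619}{295}} = 77060 \cdot \frac{295}{34643619} = \frac{22732700}{34643619}$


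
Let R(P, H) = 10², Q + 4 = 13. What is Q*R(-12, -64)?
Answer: 900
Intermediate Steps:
Q = 9 (Q = -4 + 13 = 9)
R(P, H) = 100
Q*R(-12, -64) = 9*100 = 900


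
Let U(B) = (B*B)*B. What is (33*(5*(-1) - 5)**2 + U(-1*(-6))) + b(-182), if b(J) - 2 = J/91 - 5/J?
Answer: 639917/182 ≈ 3516.0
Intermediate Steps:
U(B) = B**3 (U(B) = B**2*B = B**3)
b(J) = 2 - 5/J + J/91 (b(J) = 2 + (J/91 - 5/J) = 2 + (-5/J + J/91) = 2 - 5/J + J/91)
(33*(5*(-1) - 5)**2 + U(-1*(-6))) + b(-182) = (33*(5*(-1) - 5)**2 + (-1*(-6))**3) + (2 - 5/(-182) + (1/91)*(-182)) = (33*(-5 - 5)**2 + 6**3) + (2 - 5*(-1/182) - 2) = (33*(-10)**2 + 216) + (2 + 5/182 - 2) = (33*100 + 216) + 5/182 = (3300 + 216) + 5/182 = 3516 + 5/182 = 639917/182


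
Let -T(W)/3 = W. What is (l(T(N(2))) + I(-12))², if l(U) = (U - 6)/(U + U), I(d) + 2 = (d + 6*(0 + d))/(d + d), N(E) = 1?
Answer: 9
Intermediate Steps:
I(d) = 3/2 (I(d) = -2 + (d + 6*(0 + d))/(d + d) = -2 + (d + 6*d)/((2*d)) = -2 + (7*d)*(1/(2*d)) = -2 + 7/2 = 3/2)
T(W) = -3*W
l(U) = (-6 + U)/(2*U) (l(U) = (-6 + U)/((2*U)) = (-6 + U)*(1/(2*U)) = (-6 + U)/(2*U))
(l(T(N(2))) + I(-12))² = ((-6 - 3*1)/(2*((-3*1))) + 3/2)² = ((½)*(-6 - 3)/(-3) + 3/2)² = ((½)*(-⅓)*(-9) + 3/2)² = (3/2 + 3/2)² = 3² = 9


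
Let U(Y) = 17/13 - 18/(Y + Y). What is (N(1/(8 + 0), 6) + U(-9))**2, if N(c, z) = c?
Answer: 64009/10816 ≈ 5.9180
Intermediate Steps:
U(Y) = 17/13 - 9/Y (U(Y) = 17*(1/13) - 18*1/(2*Y) = 17/13 - 9/Y)
(N(1/(8 + 0), 6) + U(-9))**2 = (1/(8 + 0) + (17/13 - 9/(-9)))**2 = (1/8 + (17/13 - 9*(-1/9)))**2 = (1/8 + (17/13 + 1))**2 = (1/8 + 30/13)**2 = (253/104)**2 = 64009/10816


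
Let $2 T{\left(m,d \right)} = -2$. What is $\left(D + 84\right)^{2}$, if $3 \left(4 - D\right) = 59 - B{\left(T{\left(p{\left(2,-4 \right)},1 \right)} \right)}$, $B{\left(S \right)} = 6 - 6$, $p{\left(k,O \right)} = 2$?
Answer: $\frac{42025}{9} \approx 4669.4$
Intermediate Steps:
$T{\left(m,d \right)} = -1$ ($T{\left(m,d \right)} = \frac{1}{2} \left(-2\right) = -1$)
$B{\left(S \right)} = 0$ ($B{\left(S \right)} = 6 - 6 = 0$)
$D = - \frac{47}{3}$ ($D = 4 - \frac{59 - 0}{3} = 4 - \frac{59 + 0}{3} = 4 - \frac{59}{3} = - \frac{47}{3} \approx -15.667$)
$\left(D + 84\right)^{2} = \left(- \frac{47}{3} + 84\right)^{2} = \left(\frac{205}{3}\right)^{2} = \frac{42025}{9}$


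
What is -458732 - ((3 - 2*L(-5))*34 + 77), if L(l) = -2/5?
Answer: -2294691/5 ≈ -4.5894e+5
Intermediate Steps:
L(l) = -⅖ (L(l) = -2*⅕ = -⅖)
-458732 - ((3 - 2*L(-5))*34 + 77) = -458732 - ((3 - 2*(-⅖))*34 + 77) = -458732 - ((3 + ⅘)*34 + 77) = -458732 - ((19/5)*34 + 77) = -458732 - (646/5 + 77) = -458732 - 1*1031/5 = -458732 - 1031/5 = -2294691/5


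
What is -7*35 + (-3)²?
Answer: -236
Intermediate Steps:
-7*35 + (-3)² = -245 + 9 = -236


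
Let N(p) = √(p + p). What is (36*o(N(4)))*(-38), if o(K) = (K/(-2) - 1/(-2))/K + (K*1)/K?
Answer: -684 - 171*√2 ≈ -925.83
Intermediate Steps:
N(p) = √2*√p (N(p) = √(2*p) = √2*√p)
o(K) = 1 + (½ - K/2)/K (o(K) = (K*(-½) - 1*(-½))/K + K/K = (-K/2 + ½)/K + 1 = (½ - K/2)/K + 1 = 1 + (½ - K/2)/K)
(36*o(N(4)))*(-38) = (36*((1 + √2*√4)/(2*((√2*√4)))))*(-38) = (36*((1 + √2*2)/(2*((√2*2)))))*(-38) = (36*((1 + 2*√2)/(2*((2*√2)))))*(-38) = (36*((√2/4)*(1 + 2*√2)/2))*(-38) = (36*(√2*(1 + 2*√2)/8))*(-38) = (9*√2*(1 + 2*√2)/2)*(-38) = -171*√2*(1 + 2*√2)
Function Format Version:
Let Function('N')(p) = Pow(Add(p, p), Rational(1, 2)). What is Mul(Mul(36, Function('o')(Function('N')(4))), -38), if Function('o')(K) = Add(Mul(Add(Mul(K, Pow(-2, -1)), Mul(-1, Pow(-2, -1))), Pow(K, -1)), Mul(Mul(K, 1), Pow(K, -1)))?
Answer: Add(-684, Mul(-171, Pow(2, Rational(1, 2)))) ≈ -925.83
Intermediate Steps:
Function('N')(p) = Mul(Pow(2, Rational(1, 2)), Pow(p, Rational(1, 2))) (Function('N')(p) = Pow(Mul(2, p), Rational(1, 2)) = Mul(Pow(2, Rational(1, 2)), Pow(p, Rational(1, 2))))
Function('o')(K) = Add(1, Mul(Pow(K, -1), Add(Rational(1, 2), Mul(Rational(-1, 2), K)))) (Function('o')(K) = Add(Mul(Add(Mul(K, Rational(-1, 2)), Mul(-1, Rational(-1, 2))), Pow(K, -1)), Mul(K, Pow(K, -1))) = Add(Mul(Add(Mul(Rational(-1, 2), K), Rational(1, 2)), Pow(K, -1)), 1) = Add(Mul(Add(Rational(1, 2), Mul(Rational(-1, 2), K)), Pow(K, -1)), 1) = Add(Mul(Pow(K, -1), Add(Rational(1, 2), Mul(Rational(-1, 2), K))), 1) = Add(1, Mul(Pow(K, -1), Add(Rational(1, 2), Mul(Rational(-1, 2), K)))))
Mul(Mul(36, Function('o')(Function('N')(4))), -38) = Mul(Mul(36, Mul(Rational(1, 2), Pow(Mul(Pow(2, Rational(1, 2)), Pow(4, Rational(1, 2))), -1), Add(1, Mul(Pow(2, Rational(1, 2)), Pow(4, Rational(1, 2)))))), -38) = Mul(Mul(36, Mul(Rational(1, 2), Pow(Mul(Pow(2, Rational(1, 2)), 2), -1), Add(1, Mul(Pow(2, Rational(1, 2)), 2)))), -38) = Mul(Mul(36, Mul(Rational(1, 2), Pow(Mul(2, Pow(2, Rational(1, 2))), -1), Add(1, Mul(2, Pow(2, Rational(1, 2)))))), -38) = Mul(Mul(36, Mul(Rational(1, 2), Mul(Rational(1, 4), Pow(2, Rational(1, 2))), Add(1, Mul(2, Pow(2, Rational(1, 2)))))), -38) = Mul(Mul(36, Mul(Rational(1, 8), Pow(2, Rational(1, 2)), Add(1, Mul(2, Pow(2, Rational(1, 2)))))), -38) = Mul(Mul(Rational(9, 2), Pow(2, Rational(1, 2)), Add(1, Mul(2, Pow(2, Rational(1, 2))))), -38) = Mul(-171, Pow(2, Rational(1, 2)), Add(1, Mul(2, Pow(2, Rational(1, 2)))))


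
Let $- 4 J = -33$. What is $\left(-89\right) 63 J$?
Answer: $- \frac{185031}{4} \approx -46258.0$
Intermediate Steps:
$J = \frac{33}{4}$ ($J = \left(- \frac{1}{4}\right) \left(-33\right) = \frac{33}{4} \approx 8.25$)
$\left(-89\right) 63 J = \left(-89\right) 63 \cdot \frac{33}{4} = \left(-5607\right) \frac{33}{4} = - \frac{185031}{4}$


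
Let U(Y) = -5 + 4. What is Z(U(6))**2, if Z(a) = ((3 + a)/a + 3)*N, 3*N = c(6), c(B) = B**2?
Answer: 144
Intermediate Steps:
U(Y) = -1
N = 12 (N = (1/3)*6**2 = (1/3)*36 = 12)
Z(a) = 36 + 12*(3 + a)/a (Z(a) = ((3 + a)/a + 3)*12 = (3 + (3 + a)/a)*12 = 36 + 12*(3 + a)/a)
Z(U(6))**2 = (48 + 36/(-1))**2 = (48 + 36*(-1))**2 = (48 - 36)**2 = 12**2 = 144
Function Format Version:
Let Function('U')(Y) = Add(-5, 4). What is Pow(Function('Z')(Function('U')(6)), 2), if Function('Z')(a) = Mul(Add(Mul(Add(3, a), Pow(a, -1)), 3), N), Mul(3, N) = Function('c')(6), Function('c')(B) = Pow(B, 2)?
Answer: 144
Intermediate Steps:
Function('U')(Y) = -1
N = 12 (N = Mul(Rational(1, 3), Pow(6, 2)) = Mul(Rational(1, 3), 36) = 12)
Function('Z')(a) = Add(36, Mul(12, Pow(a, -1), Add(3, a))) (Function('Z')(a) = Mul(Add(Mul(Add(3, a), Pow(a, -1)), 3), 12) = Mul(Add(Mul(Pow(a, -1), Add(3, a)), 3), 12) = Mul(Add(3, Mul(Pow(a, -1), Add(3, a))), 12) = Add(36, Mul(12, Pow(a, -1), Add(3, a))))
Pow(Function('Z')(Function('U')(6)), 2) = Pow(Add(48, Mul(36, Pow(-1, -1))), 2) = Pow(Add(48, Mul(36, -1)), 2) = Pow(Add(48, -36), 2) = Pow(12, 2) = 144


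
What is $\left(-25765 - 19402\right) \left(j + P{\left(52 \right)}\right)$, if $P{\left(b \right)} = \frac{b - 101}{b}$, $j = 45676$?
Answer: $- \frac{107276277201}{52} \approx -2.063 \cdot 10^{9}$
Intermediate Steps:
$P{\left(b \right)} = \frac{-101 + b}{b}$
$\left(-25765 - 19402\right) \left(j + P{\left(52 \right)}\right) = \left(-25765 - 19402\right) \left(45676 + \frac{-101 + 52}{52}\right) = - 45167 \left(45676 + \frac{1}{52} \left(-49\right)\right) = - 45167 \left(45676 - \frac{49}{52}\right) = \left(-45167\right) \frac{2375103}{52} = - \frac{107276277201}{52}$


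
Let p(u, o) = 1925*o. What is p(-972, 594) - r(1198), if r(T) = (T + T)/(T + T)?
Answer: 1143449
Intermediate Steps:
r(T) = 1 (r(T) = (2*T)/((2*T)) = (2*T)*(1/(2*T)) = 1)
p(-972, 594) - r(1198) = 1925*594 - 1*1 = 1143450 - 1 = 1143449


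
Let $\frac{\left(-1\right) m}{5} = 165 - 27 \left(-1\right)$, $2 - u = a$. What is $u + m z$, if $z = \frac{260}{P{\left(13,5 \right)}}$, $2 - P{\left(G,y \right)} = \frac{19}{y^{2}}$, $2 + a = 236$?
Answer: $- \frac{6247192}{31} \approx -2.0152 \cdot 10^{5}$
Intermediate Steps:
$a = 234$ ($a = -2 + 236 = 234$)
$u = -232$ ($u = 2 - 234 = -232$)
$m = -960$ ($m = - 5 \left(165 - 27 \left(-1\right)\right) = - 5 \left(165 - -27\right) = - 5 \left(165 + 27\right) = \left(-5\right) 192 = -960$)
$P{\left(G,y \right)} = 2 - \frac{19}{y^{2}}$
$z = \frac{6500}{31}$ ($z = \frac{260}{2 - \frac{19}{25}} = \frac{260}{\frac{31}{25}} = 260 \cdot \frac{25}{31} = \frac{6500}{31} \approx 209.68$)
$u + m z = -232 - \frac{6240000}{31} = - \frac{6247192}{31}$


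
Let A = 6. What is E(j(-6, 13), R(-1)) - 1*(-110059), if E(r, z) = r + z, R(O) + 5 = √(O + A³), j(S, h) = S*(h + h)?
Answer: 109898 + √215 ≈ 1.0991e+5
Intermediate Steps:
j(S, h) = 2*S*h (j(S, h) = S*(2*h) = 2*S*h)
R(O) = -5 + √(216 + O) (R(O) = -5 + √(O + 6³) = -5 + √(O + 216) = -5 + √(216 + O))
E(j(-6, 13), R(-1)) - 1*(-110059) = (2*(-6)*13 + (-5 + √(216 - 1))) - 1*(-110059) = (-156 + (-5 + √215)) + 110059 = (-161 + √215) + 110059 = 109898 + √215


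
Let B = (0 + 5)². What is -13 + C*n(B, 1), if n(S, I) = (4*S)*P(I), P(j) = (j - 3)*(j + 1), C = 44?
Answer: -17613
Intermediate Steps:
P(j) = (1 + j)*(-3 + j) (P(j) = (-3 + j)*(1 + j) = (1 + j)*(-3 + j))
B = 25 (B = 5² = 25)
n(S, I) = 4*S*(-3 + I² - 2*I) (n(S, I) = (4*S)*(-3 + I² - 2*I) = 4*S*(-3 + I² - 2*I))
-13 + C*n(B, 1) = -13 + 44*(4*25*(-3 + 1² - 2*1)) = -13 + 44*(4*25*(-3 + 1 - 2)) = -13 + 44*(4*25*(-4)) = -13 + 44*(-400) = -13 - 17600 = -17613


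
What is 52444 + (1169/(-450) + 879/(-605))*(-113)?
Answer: 2880498967/54450 ≈ 52902.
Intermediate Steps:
52444 + (1169/(-450) + 879/(-605))*(-113) = 52444 + (1169*(-1/450) + 879*(-1/605))*(-113) = 52444 + (-1169/450 - 879/605)*(-113) = 52444 - 220559/54450*(-113) = 52444 + 24923167/54450 = 2880498967/54450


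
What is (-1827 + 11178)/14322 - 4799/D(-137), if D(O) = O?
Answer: 23337455/654038 ≈ 35.682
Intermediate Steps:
(-1827 + 11178)/14322 - 4799/D(-137) = (-1827 + 11178)/14322 - 4799/(-137) = 9351*(1/14322) - 4799*(-1/137) = 3117/4774 + 4799/137 = 23337455/654038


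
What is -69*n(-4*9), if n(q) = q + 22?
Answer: 966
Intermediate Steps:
n(q) = 22 + q
-69*n(-4*9) = -69*(22 - 4*9) = -69*(22 - 36) = -69*(-14) = 966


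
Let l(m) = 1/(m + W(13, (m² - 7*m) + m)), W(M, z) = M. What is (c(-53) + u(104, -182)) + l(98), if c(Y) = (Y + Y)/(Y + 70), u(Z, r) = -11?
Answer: -32506/1887 ≈ -17.226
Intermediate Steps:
c(Y) = 2*Y/(70 + Y) (c(Y) = (2*Y)/(70 + Y) = 2*Y/(70 + Y))
l(m) = 1/(13 + m) (l(m) = 1/(m + 13) = 1/(13 + m))
(c(-53) + u(104, -182)) + l(98) = (2*(-53)/(70 - 53) - 11) + 1/(13 + 98) = (2*(-53)/17 - 11) + 1/111 = (2*(-53)*(1/17) - 11) + 1/111 = (-106/17 - 11) + 1/111 = -293/17 + 1/111 = -32506/1887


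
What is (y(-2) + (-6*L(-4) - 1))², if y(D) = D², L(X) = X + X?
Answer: 2601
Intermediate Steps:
L(X) = 2*X
(y(-2) + (-6*L(-4) - 1))² = ((-2)² + (-12*(-4) - 1))² = (4 + (-6*(-8) - 1))² = (4 + (48 - 1))² = (4 + 47)² = 51² = 2601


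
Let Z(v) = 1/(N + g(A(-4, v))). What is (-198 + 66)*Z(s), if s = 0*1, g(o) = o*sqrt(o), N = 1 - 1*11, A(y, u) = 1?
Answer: 44/3 ≈ 14.667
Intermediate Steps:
N = -10 (N = 1 - 11 = -10)
g(o) = o**(3/2)
s = 0
Z(v) = -1/9 (Z(v) = 1/(-10 + 1**(3/2)) = 1/(-10 + 1) = 1/(-9) = -1/9)
(-198 + 66)*Z(s) = (-198 + 66)*(-1/9) = -132*(-1/9) = 44/3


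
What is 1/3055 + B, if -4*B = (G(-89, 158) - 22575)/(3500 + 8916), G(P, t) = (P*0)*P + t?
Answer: 68533599/151723520 ≈ 0.45170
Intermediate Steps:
G(P, t) = t (G(P, t) = 0*P + t = 0 + t = t)
B = 22417/49664 (B = -(158 - 22575)/(4*(3500 + 8916)) = -(-22417)/(4*12416) = -¼*(-22417/12416) = 22417/49664 ≈ 0.45137)
1/3055 + B = 1/3055 + 22417/49664 = 68533599/151723520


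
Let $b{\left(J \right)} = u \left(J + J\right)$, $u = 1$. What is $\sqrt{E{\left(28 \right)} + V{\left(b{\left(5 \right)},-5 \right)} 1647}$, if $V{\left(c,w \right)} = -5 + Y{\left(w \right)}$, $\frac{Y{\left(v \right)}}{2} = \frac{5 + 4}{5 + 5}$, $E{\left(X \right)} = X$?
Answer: $\frac{2 i \sqrt{32765}}{5} \approx 72.404 i$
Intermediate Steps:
$b{\left(J \right)} = 2 J$ ($b{\left(J \right)} = 1 \left(J + J\right) = 1 \cdot 2 J = 2 J$)
$Y{\left(v \right)} = \frac{9}{5}$ ($Y{\left(v \right)} = 2 \frac{5 + 4}{5 + 5} = 2 \cdot \frac{9}{10} = \frac{9}{5}$)
$V{\left(c,w \right)} = - \frac{16}{5}$ ($V{\left(c,w \right)} = -5 + \frac{9}{5} = - \frac{16}{5}$)
$\sqrt{E{\left(28 \right)} + V{\left(b{\left(5 \right)},-5 \right)} 1647} = \sqrt{28 - \frac{26352}{5}} = \sqrt{- \frac{26212}{5}} = \frac{2 i \sqrt{32765}}{5}$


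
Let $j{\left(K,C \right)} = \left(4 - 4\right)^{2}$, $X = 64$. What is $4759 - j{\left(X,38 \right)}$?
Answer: $4759$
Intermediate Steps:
$j{\left(K,C \right)} = 0$ ($j{\left(K,C \right)} = 0^{2} = 0$)
$4759 - j{\left(X,38 \right)} = 4759 - 0 = 4759 + 0 = 4759$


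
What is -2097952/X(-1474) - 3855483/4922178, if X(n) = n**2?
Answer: -1558600713497/891191500694 ≈ -1.7489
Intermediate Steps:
-2097952/X(-1474) - 3855483/4922178 = -2097952/((-1474)**2) - 3855483/4922178 = -2097952/2172676 - 3855483*1/4922178 = -2097952*1/2172676 - 1285161/1640726 = -524488/543169 - 1285161/1640726 = -1558600713497/891191500694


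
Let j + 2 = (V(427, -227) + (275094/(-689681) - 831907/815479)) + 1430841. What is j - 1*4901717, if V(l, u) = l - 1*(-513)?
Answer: -1951564619551285355/562420372199 ≈ -3.4699e+6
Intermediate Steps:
V(l, u) = 513 + l (V(l, u) = l + 513 = 513 + l)
j = 805260880002880328/562420372199 (j = -2 + (((513 + 427) + (275094/(-689681) - 831907/815479)) + 1430841) = -2 + ((940 + (275094*(-1/689681) - 831907*1/815479)) + 1430841) = -2 + ((940 + (-275094/689681 - 831907/815479)) + 1430841) = -2 + ((940 - 798083831693/562420372199) + 1430841) = -2 + (527877066035367/562420372199 + 1430841) = -2 + 805262004843624726/562420372199 = 805260880002880328/562420372199 ≈ 1.4318e+6)
j - 1*4901717 = 805260880002880328/562420372199 - 1*4901717 = 805260880002880328/562420372199 - 4901717 = -1951564619551285355/562420372199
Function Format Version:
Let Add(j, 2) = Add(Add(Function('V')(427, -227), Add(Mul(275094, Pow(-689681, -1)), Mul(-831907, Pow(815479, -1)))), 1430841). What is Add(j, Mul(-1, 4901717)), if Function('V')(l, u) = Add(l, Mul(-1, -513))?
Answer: Rational(-1951564619551285355, 562420372199) ≈ -3.4699e+6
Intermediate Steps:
Function('V')(l, u) = Add(513, l) (Function('V')(l, u) = Add(l, 513) = Add(513, l))
j = Rational(805260880002880328, 562420372199) (j = Add(-2, Add(Add(Add(513, 427), Add(Mul(275094, Pow(-689681, -1)), Mul(-831907, Pow(815479, -1)))), 1430841)) = Add(-2, Add(Add(940, Add(Mul(275094, Rational(-1, 689681)), Mul(-831907, Rational(1, 815479)))), 1430841)) = Add(-2, Add(Add(940, Add(Rational(-275094, 689681), Rational(-831907, 815479))), 1430841)) = Add(-2, Add(Add(940, Rational(-798083831693, 562420372199)), 1430841)) = Add(-2, Add(Rational(527877066035367, 562420372199), 1430841)) = Add(-2, Rational(805262004843624726, 562420372199)) = Rational(805260880002880328, 562420372199) ≈ 1.4318e+6)
Add(j, Mul(-1, 4901717)) = Add(Rational(805260880002880328, 562420372199), Mul(-1, 4901717)) = Add(Rational(805260880002880328, 562420372199), -4901717) = Rational(-1951564619551285355, 562420372199)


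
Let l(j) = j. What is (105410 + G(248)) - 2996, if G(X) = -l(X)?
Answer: 102166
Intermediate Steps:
G(X) = -X
(105410 + G(248)) - 2996 = (105410 - 1*248) - 2996 = (105410 - 248) - 2996 = 105162 - 2996 = 102166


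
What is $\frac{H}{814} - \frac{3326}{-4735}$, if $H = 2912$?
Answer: $\frac{8247842}{1927145} \approx 4.2798$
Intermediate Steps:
$\frac{H}{814} - \frac{3326}{-4735} = \frac{2912}{814} - \frac{3326}{-4735} = 2912 \cdot \frac{1}{814} - - \frac{3326}{4735} = \frac{1456}{407} + \frac{3326}{4735} = \frac{8247842}{1927145}$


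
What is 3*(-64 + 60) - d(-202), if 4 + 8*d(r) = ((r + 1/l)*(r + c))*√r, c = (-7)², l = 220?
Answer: -23/2 - 6799167*I*√202/1760 ≈ -11.5 - 54906.0*I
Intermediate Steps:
c = 49
d(r) = -½ + √r*(49 + r)*(1/220 + r)/8 (d(r) = -½ + (((r + 1/220)*(r + 49))*√r)/8 = -½ + (((r + 1/220)*(49 + r))*√r)/8 = -½ + (((1/220 + r)*(49 + r))*√r)/8 = -½ + (((49 + r)*(1/220 + r))*√r)/8 = -½ + (√r*(49 + r)*(1/220 + r))/8 = -½ + √r*(49 + r)*(1/220 + r)/8)
3*(-64 + 60) - d(-202) = 3*(-64 + 60) - (-½ + (-202)^(5/2)/8 + 49*√(-202)/1760 + 10781*(-202)^(3/2)/1760) = 3*(-4) - (-½ + (40804*I*√202)/8 + 49*(I*√202)/1760 + 10781*(-202*I*√202)/1760) = -12 - (-½ + 10201*I*√202/2 + 49*I*√202/1760 - 1088881*I*√202/880) = -12 - (-½ + 6799167*I*√202/1760) = -12 + (½ - 6799167*I*√202/1760) = -23/2 - 6799167*I*√202/1760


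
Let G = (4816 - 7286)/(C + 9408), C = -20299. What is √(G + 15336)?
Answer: √1819089379786/10891 ≈ 123.84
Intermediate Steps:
G = 2470/10891 (G = (4816 - 7286)/(-20299 + 9408) = -2470/(-10891) = -2470*(-1/10891) = 2470/10891 ≈ 0.22679)
√(G + 15336) = √(2470/10891 + 15336) = √(167026846/10891) = √1819089379786/10891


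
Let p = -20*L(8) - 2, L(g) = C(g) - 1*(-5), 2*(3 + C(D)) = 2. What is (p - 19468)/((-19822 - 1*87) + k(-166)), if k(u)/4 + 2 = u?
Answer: 19530/20581 ≈ 0.94893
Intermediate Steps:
C(D) = -2 (C(D) = -3 + (½)*2 = -3 + 1 = -2)
k(u) = -8 + 4*u
L(g) = 3 (L(g) = -2 - 1*(-5) = -2 + 5 = 3)
p = -62 (p = -20*3 - 2 = -60 - 2 = -62)
(p - 19468)/((-19822 - 1*87) + k(-166)) = (-62 - 19468)/((-19822 - 1*87) + (-8 + 4*(-166))) = -19530/((-19822 - 87) + (-8 - 664)) = -19530/(-19909 - 672) = -19530/(-20581) = -19530*(-1/20581) = 19530/20581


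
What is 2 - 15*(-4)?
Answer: 62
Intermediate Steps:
2 - 15*(-4) = 2 + 60 = 62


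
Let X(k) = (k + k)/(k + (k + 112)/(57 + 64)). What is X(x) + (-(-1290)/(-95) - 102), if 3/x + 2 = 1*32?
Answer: -1361417/11799 ≈ -115.38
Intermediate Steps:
x = ⅒ (x = 3/(-2 + 1*32) = 3/(-2 + 32) = 3/30 = 3*(1/30) = ⅒ ≈ 0.10000)
X(k) = 2*k/(112/121 + 122*k/121) (X(k) = (2*k)/(k + (112 + k)/121) = (2*k)/(k + (112 + k)*(1/121)) = (2*k)/(k + (112/121 + k/121)) = (2*k)/(112/121 + 122*k/121) = 2*k/(112/121 + 122*k/121))
X(x) + (-(-1290)/(-95) - 102) = 121*(⅒)/(56 + 61*(⅒)) + (-(-1290)/(-95) - 102) = 121*(⅒)/(56 + 61/10) + (-(-1290)*(-1)/95 - 102) = 121*(⅒)/(621/10) + (-43*6/19 - 102) = 121*(⅒)*(10/621) + (-258/19 - 102) = 121/621 - 2196/19 = -1361417/11799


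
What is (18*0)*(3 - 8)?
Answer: 0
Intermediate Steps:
(18*0)*(3 - 8) = 0*(-5) = 0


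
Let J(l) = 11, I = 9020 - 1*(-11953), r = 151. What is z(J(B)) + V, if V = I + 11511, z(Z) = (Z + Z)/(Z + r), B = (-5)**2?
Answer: 2631215/81 ≈ 32484.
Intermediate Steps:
B = 25
I = 20973 (I = 9020 + 11953 = 20973)
z(Z) = 2*Z/(151 + Z) (z(Z) = (Z + Z)/(Z + 151) = (2*Z)/(151 + Z) = 2*Z/(151 + Z))
V = 32484 (V = 20973 + 11511 = 32484)
z(J(B)) + V = 2*11/(151 + 11) + 32484 = 2*11/162 + 32484 = 2*11*(1/162) + 32484 = 11/81 + 32484 = 2631215/81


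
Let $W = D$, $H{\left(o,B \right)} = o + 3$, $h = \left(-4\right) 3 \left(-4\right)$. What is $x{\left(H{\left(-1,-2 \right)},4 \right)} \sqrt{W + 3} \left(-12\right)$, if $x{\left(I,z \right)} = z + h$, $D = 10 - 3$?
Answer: $- 624 \sqrt{10} \approx -1973.3$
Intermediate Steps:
$h = 48$ ($h = \left(-12\right) \left(-4\right) = 48$)
$D = 7$
$H{\left(o,B \right)} = 3 + o$
$W = 7$
$x{\left(I,z \right)} = 48 + z$ ($x{\left(I,z \right)} = z + 48 = 48 + z$)
$x{\left(H{\left(-1,-2 \right)},4 \right)} \sqrt{W + 3} \left(-12\right) = \left(48 + 4\right) \sqrt{7 + 3} \left(-12\right) = 52 \sqrt{10} \left(-12\right) = - 624 \sqrt{10}$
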